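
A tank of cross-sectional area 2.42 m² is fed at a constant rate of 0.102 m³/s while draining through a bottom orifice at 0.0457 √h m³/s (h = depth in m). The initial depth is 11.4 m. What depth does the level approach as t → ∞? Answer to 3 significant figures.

4.98 m

A dh/dt = Q_in − 0.0457 √h. Steady state requires inflow = outflow:
Q_in = 0.0457 √h_ss ⇒ √h_ss = 0.102/0.0457 = 2.2319.
h_ss = 2.2319² = 4.9816 m. (Since h₀ = 11.4 m > h_ss, the level will fall toward this value.)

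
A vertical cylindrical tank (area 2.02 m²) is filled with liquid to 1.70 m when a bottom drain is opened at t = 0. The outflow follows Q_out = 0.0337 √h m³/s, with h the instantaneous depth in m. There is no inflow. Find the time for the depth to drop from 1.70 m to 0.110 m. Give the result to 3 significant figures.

117 s

A dh/dt = −Q_out = −0.0337 √h.
∫ h^(−1/2) dh = −(0.0337/A) ∫ dt, giving 2√h = 2√h₀ − (0.0337/A) t.
t = 2A(√h₀ − √h)/0.0337 = 2·2.02·(√1.70 − √0.110)/0.0337
  = 4.0400 × (1.3038 − 0.33166) / 0.0337 = 116.55 s.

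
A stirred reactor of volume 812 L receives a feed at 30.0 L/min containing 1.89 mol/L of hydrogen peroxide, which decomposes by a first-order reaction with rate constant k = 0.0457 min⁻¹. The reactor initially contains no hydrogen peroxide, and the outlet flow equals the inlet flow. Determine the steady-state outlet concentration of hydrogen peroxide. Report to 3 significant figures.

0.845 mol/L

Species balance: V dC/dt = Q C_in − Q C − k V C.
Steady state (dC/dt = 0): C_ss = Q C_in/(Q + kV) = C_in/(1 + kV/Q).
C_ss = 30.0·1.89/(30.0 + 0.0457·812) = 56.700/67.108 = 0.84490 mol/L.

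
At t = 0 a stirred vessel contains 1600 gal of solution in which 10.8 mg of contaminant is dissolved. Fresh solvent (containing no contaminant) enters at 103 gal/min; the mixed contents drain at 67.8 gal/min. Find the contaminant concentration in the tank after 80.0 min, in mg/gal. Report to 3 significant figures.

Let m(t) be the amount of contaminant. Volume: V(t) = V₀ + (Q_in − Q_out) t = 1600 + 35.200 t; V(80.0) = 4416.0 gal.
No contaminant enters, so dm/dt = −Q_out · (m/V).
dm/m = −Q_out dt/(V₀ + 35.200 t); integrating gives ln(m/m₀) = −(Q_out/(Q_in−Q_out)) ln(V/V₀).
m = m₀ (V₀/V)^(Q_out/(Q_in−Q_out)) = 10.8 × (1600/4416.0)^(1.9261) = 1.5282 mg.
C = m/V = 1.5282/4416.0 = 0.00034605 mg/gal.

0.000346 mg/gal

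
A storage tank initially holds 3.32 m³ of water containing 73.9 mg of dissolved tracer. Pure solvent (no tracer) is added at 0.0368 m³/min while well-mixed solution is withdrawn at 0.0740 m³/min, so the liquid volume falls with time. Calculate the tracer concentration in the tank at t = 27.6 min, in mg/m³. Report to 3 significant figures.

15.4 mg/m³

Let m(t) be the amount of tracer. Volume: V(t) = V₀ + (Q_in − Q_out) t = 3.32 − 0.037200 t; V(27.6) = 2.2933 m³.
No tracer enters, so dm/dt = −Q_out · (m/V).
Separate: dm/m = −Q_out dt/V(t) ⇒ ln(m/m₀) = −(Q_out/(Q_in−Q_out)) ln(V/V₀).
m = m₀ (V₀/V)^(Q_out/(Q_in−Q_out)) = 73.9 × (3.32/2.2933)^(-1.9892) = 35.401 mg.
C = m/V = 35.401/2.2933 = 15.437 mg/m³.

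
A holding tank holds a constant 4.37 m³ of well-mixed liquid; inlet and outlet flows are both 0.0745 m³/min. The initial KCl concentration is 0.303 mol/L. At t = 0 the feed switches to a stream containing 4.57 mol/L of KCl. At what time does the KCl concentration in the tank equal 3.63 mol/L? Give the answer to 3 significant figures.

Accumulation = in − out for the solute gives V dC/dt = Q(C_in − C), so τ = V/Q = 58.658 min.
C(t) = C_in + (C₀ − C_in) e^(−t/τ). Set C = 3.63 and solve for t:
e^(−t/τ) = (C − C_in)/(C₀ − C_in) = (3.63 − 4.57)/(0.303 − 4.57) = 0.22030
t = −τ ln(…) = 58.658 × 1.5128 = 88.737 min.

88.7 min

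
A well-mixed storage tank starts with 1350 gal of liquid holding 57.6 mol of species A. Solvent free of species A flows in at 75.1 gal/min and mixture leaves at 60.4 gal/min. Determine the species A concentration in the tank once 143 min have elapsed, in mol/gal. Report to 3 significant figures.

0.000352 mol/gal

Let m(t) be the amount of species A. Volume: V(t) = V₀ + (Q_in − Q_out) t = 1350 + 14.700 t; V(143) = 3452.1 gal.
Solute balance: dm/dt = 0 − Q_out C = −Q_out m/V(t).
dm/m = −Q_out dt/(V₀ + 14.700 t); integrating gives ln(m/m₀) = −(Q_out/(Q_in−Q_out)) ln(V/V₀).
m = m₀ (V₀/V)^(Q_out/(Q_in−Q_out)) = 57.6 × (1350/3452.1)^(4.1088) = 1.2163 mol.
C = m/V = 1.2163/3452.1 = 0.00035234 mol/gal.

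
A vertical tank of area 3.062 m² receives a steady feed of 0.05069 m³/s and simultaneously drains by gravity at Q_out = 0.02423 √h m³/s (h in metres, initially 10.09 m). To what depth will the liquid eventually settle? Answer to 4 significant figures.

A dh/dt = Q_in − 0.02423 √h. Steady state requires inflow = outflow:
Q_in = 0.02423 √h_ss ⇒ √h_ss = 0.05069/0.02423 = 2.09203.
h_ss = 2.09203² = 4.37661 m. (Since h₀ = 10.09 m > h_ss, the level will fall toward this value.)

4.377 m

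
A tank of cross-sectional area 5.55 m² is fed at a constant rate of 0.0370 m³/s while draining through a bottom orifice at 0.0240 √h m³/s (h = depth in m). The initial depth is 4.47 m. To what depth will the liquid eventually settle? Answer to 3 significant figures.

2.38 m

Unsteady balance on liquid volume: A dh/dt = Q_in − 0.0240 √h. At steady state dh/dt = 0:
Q_in = 0.0240 √h_ss ⇒ √h_ss = 0.0370/0.0240 = 1.5417.
h_ss = 1.5417² = 2.3767 m. (Since h₀ = 4.47 m > h_ss, the level will fall toward this value.)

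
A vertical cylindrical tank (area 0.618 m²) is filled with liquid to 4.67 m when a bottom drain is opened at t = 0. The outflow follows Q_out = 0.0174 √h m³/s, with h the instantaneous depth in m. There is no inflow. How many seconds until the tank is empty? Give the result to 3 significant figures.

154 s

With no inflow, A dh/dt = −0.0174 √h.
Separate and integrate: 2(√h − √h₀) = −(0.0174/A) t.
Set h = 0: 2√h₀ = (0.0174/A) t_empty ⇒ t_empty = 2A√h₀/0.0174.
t_empty = 2·0.618·√4.67/0.0174 = 1.2360·2.1610/0.0174 = 153.51 s.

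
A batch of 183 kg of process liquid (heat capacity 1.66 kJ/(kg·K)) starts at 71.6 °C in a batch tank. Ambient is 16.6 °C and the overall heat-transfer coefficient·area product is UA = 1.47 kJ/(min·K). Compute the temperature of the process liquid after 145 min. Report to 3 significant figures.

Lumped-capacitance energy balance: M c_p dT/dt = UA(T_amb − T).
dT/dt = (T_ss − T)/τ with T_ss = T_amb = 16.600 °C, τ = M c_p/UA = 183·1.66/1.47 = 206.65 min.
Integrating: T(t) = T_ss + (T₀ − T_ss) e^(−t/τ).
T(145) = 16.600 + (55.000)·0.49576 = 43.867 °C.

43.9 °C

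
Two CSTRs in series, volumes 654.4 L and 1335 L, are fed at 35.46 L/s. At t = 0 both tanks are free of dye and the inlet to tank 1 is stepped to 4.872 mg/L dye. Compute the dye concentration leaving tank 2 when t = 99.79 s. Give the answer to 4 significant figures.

4.218 mg/L

Species balance on tank i: dCᵢ/dt = (Cᵢ₋₁ − Cᵢ)/τᵢ with τᵢ = Vᵢ/Q.
τ₁ = 654.4/35.46 = 18.4546 s; τ₂ = 1335/35.46 = 37.6481 s.
Solving the cascade with C₁(0)=C₂(0)=0 gives C₂(t) = C_in[1 − (τ₁ e^(−t/τ₁) − τ₂ e^(−t/τ₂))/(τ₁ − τ₂)].
At t = 99.79: e^(−t/τ₁) = 0.00448362, e^(−t/τ₂) = 0.0706087.
C₂ = 4.872·[1 − (18.4546·0.00448362 − 37.6481·0.0706087)/(-19.1935)] = 4.872·0.865812 = 4.21823 mg/L.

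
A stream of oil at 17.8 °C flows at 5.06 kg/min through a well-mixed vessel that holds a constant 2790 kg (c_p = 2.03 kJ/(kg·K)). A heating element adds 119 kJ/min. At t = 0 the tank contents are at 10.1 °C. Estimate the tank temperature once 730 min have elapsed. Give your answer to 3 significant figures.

Heat balance on the well-mixed liquid: M c_p dT/dt = ṁ c_p (T_in − T) + 119.
Rearrange: dT/dt = (T_ss − T)/τ with τ = M/ṁ = 551.38 min and T_ss = T_in + Q̇/(ṁ c_p) = 29.385 °C.
Integrating: T(t) = T_ss + (T₀ − T_ss) e^(−t/τ).
T(730) = 29.385 + (-19.285)·e^(−730/551.38) = 29.385 + (-19.285)·0.26608 = 24.254 °C.

24.3 °C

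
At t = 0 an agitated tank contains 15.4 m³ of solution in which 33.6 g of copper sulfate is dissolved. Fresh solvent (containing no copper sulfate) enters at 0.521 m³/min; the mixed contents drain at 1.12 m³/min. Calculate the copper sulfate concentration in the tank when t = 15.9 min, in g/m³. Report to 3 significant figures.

Total volume: dV/dt = Q_in − Q_out = -0.59900 m³/min, so V(t) = 15.4 − 0.59900 t and V(15.9) = 5.8759 m³.
Species balance (pure solvent in): dm/dt = −Q_out · m/V(t).
Separate: dm/m = −Q_out dt/V(t) ⇒ ln(m/m₀) = −(Q_out/(Q_in−Q_out)) ln(V/V₀).
m = m₀ (V₀/V)^(Q_out/(Q_in−Q_out)) = 33.6 × (15.4/5.8759)^(-1.8698) = 5.5454 g.
C = m/V = 5.5454/5.8759 = 0.94376 g/m³.

0.944 g/m³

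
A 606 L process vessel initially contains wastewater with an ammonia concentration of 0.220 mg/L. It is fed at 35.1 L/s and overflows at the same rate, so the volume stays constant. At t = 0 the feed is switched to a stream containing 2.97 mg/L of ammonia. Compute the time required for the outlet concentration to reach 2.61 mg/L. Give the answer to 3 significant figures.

35.1 s

Transient balance on the dissolved component: V dC/dt = Q(C_in − C), so τ = V/Q = 17.265 s.
C(t) = C_in + (C₀ − C_in) e^(−t/τ). Set C = 2.61 and solve for t:
e^(−t/τ) = (C − C_in)/(C₀ − C_in) = (2.61 − 2.97)/(0.220 − 2.97) = 0.13091
t = −τ ln(…) = 17.265 × 2.0333 = 35.104 s.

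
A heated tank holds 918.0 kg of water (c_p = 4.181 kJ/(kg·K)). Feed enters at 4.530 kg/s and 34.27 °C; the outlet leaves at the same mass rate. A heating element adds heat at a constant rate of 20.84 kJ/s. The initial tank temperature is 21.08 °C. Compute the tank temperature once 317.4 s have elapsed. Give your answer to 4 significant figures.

32.39 °C

Unsteady energy balance on the tank contents: M c_p dT/dt = ṁ c_p (T_in − T) + 20.84.
τ = M/ṁ = 202.649 s; T_ss = T_in + Q̇/(ṁ c_p) = 34.27 + 20.84/(4.530·4.181) = 35.3703 °C.
Solution: T(t) = T_ss + (T₀ − T_ss) e^(−t/τ).
T(317.4) = 35.3703 + (-14.2903)·e^(−317.4/202.649) = 35.3703 + (-14.2903)·0.208826 = 32.3861 °C.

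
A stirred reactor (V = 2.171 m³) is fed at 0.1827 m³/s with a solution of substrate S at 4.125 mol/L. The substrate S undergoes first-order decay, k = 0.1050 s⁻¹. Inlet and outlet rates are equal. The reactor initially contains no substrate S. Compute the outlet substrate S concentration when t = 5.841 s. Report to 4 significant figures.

1.227 mol/L

Accumulation = in − out − consumed: V dC/dt = Q C_in − Q C − k V C.
dC/dt = (Q/V) C_in − (Q/V + k) C; effective rate a = Q/V + k = 0.0841548 + 0.1050 = 0.189155 s⁻¹.
C_ss = Q C_in/(Q + kV) = 1.83521 mol/L; C(t) = C_ss + (C₀ − C_ss) e^(−a t).
C(5.841) = 1.83521 + (-1.83521)·e^(−0.189155·5.841) = 1.83521 + (-1.83521)·0.331260 = 1.22728 mol/L.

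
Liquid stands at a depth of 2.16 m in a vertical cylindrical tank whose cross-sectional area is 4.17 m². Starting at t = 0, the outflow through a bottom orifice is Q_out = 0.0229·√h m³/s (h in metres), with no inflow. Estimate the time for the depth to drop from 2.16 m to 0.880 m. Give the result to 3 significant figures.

With no inflow, A dh/dt = −0.0229 √h.
Separate and integrate: 2(√h − √h₀) = −(0.0229/A) t.
t = 2A(√h₀ − √h)/0.0229 = 2·4.17·(√2.16 − √0.880)/0.0229
  = 8.3400 × (1.4697 − 0.93808) / 0.0229 = 193.61 s.

194 s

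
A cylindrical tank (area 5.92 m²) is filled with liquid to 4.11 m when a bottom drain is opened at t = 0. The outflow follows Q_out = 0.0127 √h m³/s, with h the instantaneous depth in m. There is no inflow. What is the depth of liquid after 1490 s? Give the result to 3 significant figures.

Volume balance on the tank: A dh/dt = −0.0127 √h.
This is separable: 2 d(√h)/dt = −0.0127/A, so √h = √h₀ − (0.0127/(2A)) t.
√h = √4.11 − 0.0127·1490/(2·5.92) = 2.0273 − 1.5982 = 0.42909.
h = 0.42909² = 0.18412 m.

0.184 m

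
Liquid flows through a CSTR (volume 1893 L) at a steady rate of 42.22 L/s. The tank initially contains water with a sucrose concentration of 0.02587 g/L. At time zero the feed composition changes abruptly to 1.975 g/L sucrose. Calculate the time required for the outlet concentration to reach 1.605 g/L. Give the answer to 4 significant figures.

Species balance: V dC/dt = Q(C_in − C) ⇒ τ = V/Q = 44.8366 s.
C(t) = C_in + (C₀ − C_in) e^(−t/τ). Set C = 1.605 and solve for t:
e^(−t/τ) = (C − C_in)/(C₀ − C_in) = (1.605 − 1.975)/(0.02587 − 1.975) = 0.189828
t = −τ ln(…) = 44.8366 × 1.66164 = 74.5020 s.

74.50 s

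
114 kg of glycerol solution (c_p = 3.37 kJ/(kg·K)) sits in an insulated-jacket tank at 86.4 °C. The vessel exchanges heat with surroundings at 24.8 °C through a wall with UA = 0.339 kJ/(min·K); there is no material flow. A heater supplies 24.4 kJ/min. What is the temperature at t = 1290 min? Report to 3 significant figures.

93.5 °C

Lumped-capacitance energy balance: M c_p dT/dt = UA(T_amb − T) + Q̇.
dT/dt = (T_ss − T)/τ with T_ss = T_amb + Q̇/UA = 24.8 + 24.4/0.339 = 96.776 °C, τ = M c_p/UA = 114·3.37/0.339 = 1133.3 min.
This is linear first-order; T(t) = T_ss + (T₀ − T_ss) e^(−t/τ).
T(1290) = 96.776 + (-10.376)·0.32036 = 93.452 °C.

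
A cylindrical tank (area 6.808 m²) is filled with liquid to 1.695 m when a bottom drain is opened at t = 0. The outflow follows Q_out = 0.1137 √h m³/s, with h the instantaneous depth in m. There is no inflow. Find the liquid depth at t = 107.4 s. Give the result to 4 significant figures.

With no inflow, A dh/dt = −0.1137 √h.
Separate and integrate: 2(√h − √h₀) = −(0.1137/A) t.
√h = √1.695 − 0.1137·107.4/(2·6.808) = 1.30192 − 0.896840 = 0.405081.
h = 0.405081² = 0.164091 m.

0.1641 m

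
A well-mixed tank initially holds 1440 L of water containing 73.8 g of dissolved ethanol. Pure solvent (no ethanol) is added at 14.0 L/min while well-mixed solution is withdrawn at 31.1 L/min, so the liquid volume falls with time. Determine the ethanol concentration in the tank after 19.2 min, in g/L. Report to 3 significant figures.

Total volume: dV/dt = Q_in − Q_out = -17.100 L/min, so V(t) = 1440 − 17.100 t and V(19.2) = 1111.7 L.
Solute balance: dm/dt = 0 − Q_out C = −Q_out m/V(t).
Separate: dm/m = −Q_out dt/V(t) ⇒ ln(m/m₀) = −(Q_out/(Q_in−Q_out)) ln(V/V₀).
m = m₀ (V₀/V)^(Q_out/(Q_in−Q_out)) = 73.8 × (1440/1111.7)^(-1.8187) = 46.096 g.
C = m/V = 46.096/1111.7 = 0.041465 g/L.

0.0415 g/L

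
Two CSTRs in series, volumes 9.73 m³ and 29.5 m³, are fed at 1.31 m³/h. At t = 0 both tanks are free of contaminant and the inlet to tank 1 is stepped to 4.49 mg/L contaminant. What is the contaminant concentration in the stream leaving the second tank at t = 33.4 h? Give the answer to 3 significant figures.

2.99 mg/L

Species balance on tank i: dCᵢ/dt = (Cᵢ₋₁ − Cᵢ)/τᵢ with τᵢ = Vᵢ/Q.
τ₁ = 9.73/1.31 = 7.4275 h; τ₂ = 29.5/1.31 = 22.519 h.
Tank 1: C₁ = C_in(1 − e^(−t/τ₁)). Tank 2 (τ₁ ≠ τ₂): C₂ = C_in[1 − (τ₁ e^(−t/τ₁) − τ₂ e^(−t/τ₂))/(τ₁ − τ₂)].
At t = 33.4: e^(−t/τ₁) = 0.011144, e^(−t/τ₂) = 0.22691.
C₂ = 4.49·[1 − (7.4275·0.011144 − 22.519·0.22691)/(-15.092)] = 4.49·0.66689 = 2.9944 mg/L.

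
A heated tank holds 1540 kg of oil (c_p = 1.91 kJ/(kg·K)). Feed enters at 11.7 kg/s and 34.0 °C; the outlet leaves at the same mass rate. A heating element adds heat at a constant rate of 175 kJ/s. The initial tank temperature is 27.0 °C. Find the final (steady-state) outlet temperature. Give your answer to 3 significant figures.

First-law balance (no shaft work): M c_p dT/dt = ṁ c_p (T_in − T) + 175.
At steady state dT/dt = 0 ⇒ T_ss = T_in + Q̇/(ṁ c_p) = 34.0 + 175/(11.7·1.91) = 41.831 °C.

41.8 °C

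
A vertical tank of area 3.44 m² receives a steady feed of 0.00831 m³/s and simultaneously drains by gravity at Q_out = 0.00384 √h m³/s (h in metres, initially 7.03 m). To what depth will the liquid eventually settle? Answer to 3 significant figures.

4.68 m

A dh/dt = Q_in − 0.00384 √h. Steady state requires inflow = outflow:
Q_in = 0.00384 √h_ss ⇒ √h_ss = 0.00831/0.00384 = 2.1641.
h_ss = 2.1641² = 4.6832 m. (Since h₀ = 7.03 m > h_ss, the level will fall toward this value.)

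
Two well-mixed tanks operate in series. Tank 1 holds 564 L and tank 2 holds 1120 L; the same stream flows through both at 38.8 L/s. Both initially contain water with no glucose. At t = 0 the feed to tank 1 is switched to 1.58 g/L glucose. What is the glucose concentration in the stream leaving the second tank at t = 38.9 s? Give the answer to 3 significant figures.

0.863 g/L

Each tank obeys Vᵢ dCᵢ/dt = Q(Cᵢ₋₁ − Cᵢ), so τᵢ = Vᵢ/Q.
τ₁ = 564/38.8 = 14.536 s; τ₂ = 1120/38.8 = 28.866 s.
Solving the cascade with C₁(0)=C₂(0)=0 gives C₂(t) = C_in[1 − (τ₁ e^(−t/τ₁) − τ₂ e^(−t/τ₂))/(τ₁ − τ₂)].
At t = 38.9: e^(−t/τ₁) = 0.068831, e^(−t/τ₂) = 0.25986.
C₂ = 1.58·[1 − (14.536·0.068831 − 28.866·0.25986)/(-14.330)] = 1.58·0.54636 = 0.86325 g/L.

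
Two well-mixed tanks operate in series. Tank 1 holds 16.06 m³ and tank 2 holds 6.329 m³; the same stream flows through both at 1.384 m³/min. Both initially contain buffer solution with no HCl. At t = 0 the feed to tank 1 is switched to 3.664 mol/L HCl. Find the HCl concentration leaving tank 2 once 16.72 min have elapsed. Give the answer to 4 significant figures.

2.294 mol/L

Time constants: τᵢ = Vᵢ/Q for each well-mixed tank.
τ₁ = 16.06/1.384 = 11.6040 min; τ₂ = 6.329/1.384 = 4.57298 min.
Tank 1: C₁ = C_in(1 − e^(−t/τ₁)). Tank 2 (τ₁ ≠ τ₂): C₂ = C_in[1 − (τ₁ e^(−t/τ₁) − τ₂ e^(−t/τ₂))/(τ₁ − τ₂)].
At t = 16.72: e^(−t/τ₁) = 0.236720, e^(−t/τ₂) = 0.0258289.
C₂ = 3.664·[1 − (11.6040·0.236720 − 4.57298·0.0258289)/(7.03107)] = 3.664·0.626117 = 2.29409 mol/L.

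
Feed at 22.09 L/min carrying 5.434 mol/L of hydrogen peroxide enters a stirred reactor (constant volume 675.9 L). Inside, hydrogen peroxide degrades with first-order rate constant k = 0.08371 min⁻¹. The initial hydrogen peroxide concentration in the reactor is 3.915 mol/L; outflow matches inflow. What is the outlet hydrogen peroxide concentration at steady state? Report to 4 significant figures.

Species balance: V dC/dt = Q C_in − Q C − k V C.
At steady state: 0 = Q C_in − (Q + kV) C_ss, so C_ss = Q C_in/(Q + kV).
C_ss = 22.09·5.434/(22.09 + 0.08371·675.9) = 120.037/78.6696 = 1.52584 mol/L.

1.526 mol/L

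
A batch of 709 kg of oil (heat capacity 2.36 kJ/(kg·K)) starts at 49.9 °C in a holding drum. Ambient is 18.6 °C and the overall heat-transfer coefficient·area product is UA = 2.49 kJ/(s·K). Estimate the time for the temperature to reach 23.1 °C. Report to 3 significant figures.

Unsteady energy balance on the tank contents: M c_p dT/dt = −UA(T − T_amb).
τ = M c_p/UA = 671.98 s; T_ss = T_amb = 18.600 °C.
T(t) = T_ss + (T₀ − T_ss)e^(−t/τ); set T = 23.1:
t = −τ ln[(T − T_ss)/(T₀ − T_ss)] = −671.98 · ln(0.14377) = 1303.3 s.

1300 s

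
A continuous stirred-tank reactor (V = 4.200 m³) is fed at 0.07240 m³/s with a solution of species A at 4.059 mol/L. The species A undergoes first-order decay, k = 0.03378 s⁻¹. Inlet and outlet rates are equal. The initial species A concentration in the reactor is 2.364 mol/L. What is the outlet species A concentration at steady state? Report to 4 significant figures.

1.371 mol/L

Species balance: V dC/dt = Q C_in − Q C − k V C.
At steady state: 0 = Q C_in − (Q + kV) C_ss, so C_ss = Q C_in/(Q + kV).
C_ss = 0.07240·4.059/(0.07240 + 0.03378·4.200) = 0.293872/0.214276 = 1.37146 mol/L.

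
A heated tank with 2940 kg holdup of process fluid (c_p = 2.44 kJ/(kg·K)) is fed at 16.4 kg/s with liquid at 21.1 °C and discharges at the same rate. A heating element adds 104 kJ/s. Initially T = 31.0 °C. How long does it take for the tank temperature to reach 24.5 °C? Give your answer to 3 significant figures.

396 s

Unsteady energy balance on the tank contents: M c_p dT/dt = ṁ c_p (T_in − T) + 104.
τ = M/ṁ = 179.27 s; T_ss = T_in + Q̇/(ṁ c_p) = 23.699 °C.
T(t) = T_ss + (T₀ − T_ss) e^(−t/τ). Set T = 24.5:
e^(−t/τ) = (24.5 − 23.699)/(31.0 − 23.699) = 0.10972
t = −179.27 · ln(0.10972) = 396.16 s.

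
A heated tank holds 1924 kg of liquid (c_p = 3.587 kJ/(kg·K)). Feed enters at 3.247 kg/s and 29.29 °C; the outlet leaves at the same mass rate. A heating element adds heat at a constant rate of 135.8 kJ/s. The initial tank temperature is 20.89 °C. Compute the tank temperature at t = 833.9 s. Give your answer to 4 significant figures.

M c_p dT/dt = ṁ c_p (T_in − T) + Q̇.
τ = M/ṁ = 592.547 s; T_ss = T_in + Q̇/(ṁ c_p) = 29.29 + 135.8/(3.247·3.587) = 40.9497 °C.
Integrating: T(t) = T_ss + (T₀ − T_ss) e^(−t/τ).
T(833.9) = 40.9497 + (-20.0597)·e^(−833.9/592.547) = 40.9497 + (-20.0597)·0.244800 = 36.0391 °C.

36.04 °C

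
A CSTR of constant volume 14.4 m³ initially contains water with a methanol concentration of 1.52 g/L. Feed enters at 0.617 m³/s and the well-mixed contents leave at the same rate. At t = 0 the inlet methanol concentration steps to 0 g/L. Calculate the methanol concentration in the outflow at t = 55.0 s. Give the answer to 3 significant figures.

0.144 g/L

Species balance on the tank: V dC/dt = Q(C_in − C).
Rewrite as dC/dt + C/τ = C_in/τ, τ = V/Q = 23.339 s.
This is linear first-order; C(t) = C_in + (C₀ − C_in) e^(−t/τ).
C(55.0) = 0 + (1.52 − 0)·e^(−55.0/23.339) = 0 + (1.5200)·0.094742 = 0.14401 g/L.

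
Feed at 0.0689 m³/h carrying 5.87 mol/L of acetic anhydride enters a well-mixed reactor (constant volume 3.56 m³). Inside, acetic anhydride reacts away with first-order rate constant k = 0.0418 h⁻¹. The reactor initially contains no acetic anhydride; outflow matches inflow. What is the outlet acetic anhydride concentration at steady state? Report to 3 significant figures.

1.86 mol/L

Species balance: V dC/dt = Q C_in − Q C − k V C.
At steady state: 0 = Q C_in − (Q + kV) C_ss, so C_ss = Q C_in/(Q + kV).
C_ss = 0.0689·5.87/(0.0689 + 0.0418·3.56) = 0.40444/0.21771 = 1.8577 mol/L.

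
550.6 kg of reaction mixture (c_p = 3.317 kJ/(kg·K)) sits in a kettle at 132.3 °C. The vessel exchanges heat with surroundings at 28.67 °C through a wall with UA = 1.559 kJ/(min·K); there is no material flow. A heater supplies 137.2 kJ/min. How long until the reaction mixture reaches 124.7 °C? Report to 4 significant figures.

Lumped-capacitance energy balance: M c_p dT/dt = UA(T_amb − T) + Q̇.
τ = M c_p/UA = 1171.48 min; T_ss = T_amb + Q̇/UA = 28.67 + 137.2/1.559 = 116.675 °C.
T(t) = T_ss + (T₀ − T_ss)e^(−t/τ); set T = 124.7:
t = −τ ln[(T − T_ss)/(T₀ − T_ss)] = −1171.48 · ln(0.513596) = 780.580 min.

780.6 min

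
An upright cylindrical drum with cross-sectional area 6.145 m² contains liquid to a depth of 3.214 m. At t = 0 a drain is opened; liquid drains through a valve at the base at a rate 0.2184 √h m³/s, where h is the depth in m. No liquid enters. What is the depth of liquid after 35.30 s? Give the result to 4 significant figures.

With no inflow, A dh/dt = −0.2184 √h.
∫ h^(−1/2) dh = −(0.2184/A) ∫ dt, giving 2√h = 2√h₀ − (0.2184/A) t.
√h = √3.214 − 0.2184·35.30/(2·6.145) = 1.79276 − 0.627300 = 1.16546.
h = 1.16546² = 1.35830 m.

1.358 m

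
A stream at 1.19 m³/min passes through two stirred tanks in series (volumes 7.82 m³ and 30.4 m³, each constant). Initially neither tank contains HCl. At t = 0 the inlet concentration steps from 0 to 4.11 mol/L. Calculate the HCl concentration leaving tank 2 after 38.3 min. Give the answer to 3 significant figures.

Each tank obeys Vᵢ dCᵢ/dt = Q(Cᵢ₋₁ − Cᵢ), so τᵢ = Vᵢ/Q.
τ₁ = 7.82/1.19 = 6.5714 min; τ₂ = 30.4/1.19 = 25.546 min.
Tank 1: C₁ = C_in(1 − e^(−t/τ₁)). Tank 2 (τ₁ ≠ τ₂): C₂ = C_in[1 − (τ₁ e^(−t/τ₁) − τ₂ e^(−t/τ₂))/(τ₁ − τ₂)].
At t = 38.3: e^(−t/τ₁) = 0.0029432, e^(−t/τ₂) = 0.22330.
C₂ = 4.11·[1 − (6.5714·0.0029432 − 25.546·0.22330)/(-18.975)] = 4.11·0.70039 = 2.8786 mol/L.

2.88 mol/L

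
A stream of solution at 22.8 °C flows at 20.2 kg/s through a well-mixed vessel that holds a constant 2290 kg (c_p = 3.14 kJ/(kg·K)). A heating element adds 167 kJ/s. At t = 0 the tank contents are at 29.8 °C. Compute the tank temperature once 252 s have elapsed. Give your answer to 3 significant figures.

Unsteady energy balance on the tank contents: M c_p dT/dt = ṁ c_p (T_in − T) + 167.
τ = M/ṁ = 113.37 s; T_ss = T_in + Q̇/(ṁ c_p) = 22.8 + 167/(20.2·3.14) = 25.433 °C.
Solution: T(t) = T_ss + (T₀ − T_ss) e^(−t/τ).
T(252) = 25.433 + (4.3671)·e^(−252/113.37) = 25.433 + (4.3671)·0.10830 = 25.906 °C.

25.9 °C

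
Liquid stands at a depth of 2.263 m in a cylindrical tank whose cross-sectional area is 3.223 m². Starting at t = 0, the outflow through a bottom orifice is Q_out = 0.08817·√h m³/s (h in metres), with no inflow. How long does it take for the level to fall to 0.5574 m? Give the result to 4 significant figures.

With no inflow, A dh/dt = −0.08817 √h.
Separate and integrate: 2(√h − √h₀) = −(0.08817/A) t.
t = 2A(√h₀ − √h)/0.08817 = 2·3.223·(√2.263 − √0.5574)/0.08817
  = 6.44600 × (1.50433 − 0.746592) / 0.08817 = 55.3971 s.

55.40 s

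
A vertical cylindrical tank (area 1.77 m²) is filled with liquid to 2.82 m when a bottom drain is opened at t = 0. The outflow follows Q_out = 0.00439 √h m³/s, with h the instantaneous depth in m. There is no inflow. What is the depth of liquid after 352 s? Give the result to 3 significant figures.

1.54 m

A dh/dt = −Q_out = −0.00439 √h.
∫ h^(−1/2) dh = −(0.00439/A) ∫ dt, giving 2√h = 2√h₀ − (0.00439/A) t.
√h = √2.82 − 0.00439·352/(2·1.77) = 1.6793 − 0.43652 = 1.2428.
h = 1.2428² = 1.5445 m.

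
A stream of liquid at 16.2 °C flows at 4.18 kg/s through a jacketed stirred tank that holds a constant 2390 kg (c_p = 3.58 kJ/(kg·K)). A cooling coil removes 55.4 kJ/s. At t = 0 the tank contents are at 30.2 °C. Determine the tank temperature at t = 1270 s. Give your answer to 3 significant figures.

M c_p dT/dt = ṁ c_p (T_in − T) − Q̇.
Rearrange: dT/dt = (T_ss − T)/τ with τ = M/ṁ = 571.77 s and T_ss = T_in − Q̇/(ṁ c_p) = 12.498 °C.
T approaches T_ss exponentially: T(t) = T_ss + (T₀ − T_ss) e^(−t/τ).
T(1270) = 12.498 + (17.702)·e^(−1270/571.77) = 12.498 + (17.702)·0.10848 = 14.418 °C.

14.4 °C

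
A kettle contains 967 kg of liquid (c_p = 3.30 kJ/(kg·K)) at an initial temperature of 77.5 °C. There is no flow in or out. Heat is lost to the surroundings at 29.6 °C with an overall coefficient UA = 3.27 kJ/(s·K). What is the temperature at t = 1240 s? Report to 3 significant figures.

Energy balance: M c_p dT/dt = −UA(T − T_amb).
dT/dt = (T_ss − T)/τ with T_ss = T_amb = 29.600 °C, τ = M c_p/UA = 967·3.30/3.27 = 975.87 s.
T approaches T_ss exponentially: T(t) = T_ss + (T₀ − T_ss) e^(−t/τ).
T(1240) = 29.600 + (47.900)·0.28065 = 43.043 °C.

43.0 °C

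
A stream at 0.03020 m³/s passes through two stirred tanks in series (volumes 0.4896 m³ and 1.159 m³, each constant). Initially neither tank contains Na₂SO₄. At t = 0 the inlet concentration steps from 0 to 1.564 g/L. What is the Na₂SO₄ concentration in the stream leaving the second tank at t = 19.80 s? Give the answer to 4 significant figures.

Time constants: τᵢ = Vᵢ/Q for each well-mixed tank.
τ₁ = 0.4896/0.03020 = 16.2119 s; τ₂ = 1.159/0.03020 = 38.3775 s.
Solving the cascade with C₁(0)=C₂(0)=0 gives C₂(t) = C_in[1 − (τ₁ e^(−t/τ₁) − τ₂ e^(−t/τ₂))/(τ₁ − τ₂)].
At t = 19.80: e^(−t/τ₁) = 0.294840, e^(−t/τ₂) = 0.596947.
C₂ = 1.564·[1 − (16.2119·0.294840 − 38.3775·0.596947)/(-22.1656)] = 1.564·0.182092 = 0.284792 g/L.

0.2848 g/L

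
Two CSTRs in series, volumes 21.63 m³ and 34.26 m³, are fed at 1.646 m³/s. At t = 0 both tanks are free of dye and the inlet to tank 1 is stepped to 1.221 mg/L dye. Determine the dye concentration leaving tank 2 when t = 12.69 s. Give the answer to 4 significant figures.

Time constants: τᵢ = Vᵢ/Q for each well-mixed tank.
τ₁ = 21.63/1.646 = 13.1409 s; τ₂ = 34.26/1.646 = 20.8141 s.
Tank 1: C₁ = C_in(1 − e^(−t/τ₁)). Tank 2 (τ₁ ≠ τ₂): C₂ = C_in[1 − (τ₁ e^(−t/τ₁) − τ₂ e^(−t/τ₂))/(τ₁ − τ₂)].
At t = 12.69: e^(−t/τ₁) = 0.380723, e^(−t/τ₂) = 0.543523.
C₂ = 1.221·[1 − (13.1409·0.380723 − 20.8141·0.543523)/(-7.67315)] = 1.221·0.177667 = 0.216931 mg/L.

0.2169 mg/L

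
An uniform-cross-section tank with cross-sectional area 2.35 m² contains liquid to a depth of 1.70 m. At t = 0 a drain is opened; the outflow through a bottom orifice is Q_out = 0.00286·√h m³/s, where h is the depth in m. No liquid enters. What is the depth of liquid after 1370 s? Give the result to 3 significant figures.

With no inflow, A dh/dt = −0.00286 √h.
∫ h^(−1/2) dh = −(0.00286/A) ∫ dt, giving 2√h = 2√h₀ − (0.00286/A) t.
√h = √1.70 − 0.00286·1370/(2·2.35) = 1.3038 − 0.83366 = 0.47018.
h = 0.47018² = 0.22107 m.

0.221 m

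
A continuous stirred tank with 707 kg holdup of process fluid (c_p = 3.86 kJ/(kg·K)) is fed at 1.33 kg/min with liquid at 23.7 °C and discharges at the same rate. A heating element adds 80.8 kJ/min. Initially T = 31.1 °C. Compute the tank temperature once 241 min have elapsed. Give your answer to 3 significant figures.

M c_p dT/dt = ṁ c_p (T_in − T) + Q̇.
τ = M/ṁ = 531.58 min; T_ss = T_in + Q̇/(ṁ c_p) = 23.7 + 80.8/(1.33·3.86) = 39.439 °C.
T approaches T_ss exponentially: T(t) = T_ss + (T₀ − T_ss) e^(−t/τ).
T(241) = 39.439 + (-8.3388)·e^(−241/531.58) = 39.439 + (-8.3388)·0.63549 = 34.140 °C.

34.1 °C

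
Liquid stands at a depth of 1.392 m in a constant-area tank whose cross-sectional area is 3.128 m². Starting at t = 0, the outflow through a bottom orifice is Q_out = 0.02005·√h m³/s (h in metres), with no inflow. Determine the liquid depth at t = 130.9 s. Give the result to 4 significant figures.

0.5781 m

Mass balance (ρ constant): A dh/dt = −0.02005 √h.
∫ h^(−1/2) dh = −(0.02005/A) ∫ dt, giving 2√h = 2√h₀ − (0.02005/A) t.
√h = √1.392 − 0.02005·130.9/(2·3.128) = 1.17983 − 0.419524 = 0.760306.
h = 0.760306² = 0.578065 m.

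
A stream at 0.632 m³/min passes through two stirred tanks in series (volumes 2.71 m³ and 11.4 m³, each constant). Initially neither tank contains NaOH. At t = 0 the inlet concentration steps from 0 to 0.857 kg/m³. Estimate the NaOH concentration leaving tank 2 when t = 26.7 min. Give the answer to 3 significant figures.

0.602 kg/m³

Time constants: τᵢ = Vᵢ/Q for each well-mixed tank.
τ₁ = 2.71/0.632 = 4.2880 min; τ₂ = 11.4/0.632 = 18.038 min.
Solving the cascade with C₁(0)=C₂(0)=0 gives C₂(t) = C_in[1 − (τ₁ e^(−t/τ₁) − τ₂ e^(−t/τ₂))/(τ₁ − τ₂)].
At t = 26.7: e^(−t/τ₁) = 0.0019759, e^(−t/τ₂) = 0.22759.
C₂ = 0.857·[1 − (4.2880·0.0019759 − 18.038·0.22759)/(-13.750)] = 0.857·0.70205 = 0.60166 kg/m³.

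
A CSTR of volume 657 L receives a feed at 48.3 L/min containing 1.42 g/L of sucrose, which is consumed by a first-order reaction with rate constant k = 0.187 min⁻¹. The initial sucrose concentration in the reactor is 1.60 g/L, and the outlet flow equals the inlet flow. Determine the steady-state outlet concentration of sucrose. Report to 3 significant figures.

0.401 g/L

Species balance: V dC/dt = Q C_in − Q C − k V C.
At steady state: 0 = Q C_in − (Q + kV) C_ss, so C_ss = Q C_in/(Q + kV).
C_ss = 48.3·1.42/(48.3 + 0.187·657) = 68.586/171.16 = 0.40072 g/L.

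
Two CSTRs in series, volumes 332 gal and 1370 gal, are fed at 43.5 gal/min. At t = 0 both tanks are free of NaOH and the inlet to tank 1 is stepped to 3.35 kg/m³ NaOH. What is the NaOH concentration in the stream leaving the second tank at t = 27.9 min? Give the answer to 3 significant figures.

Species balance on tank i: dCᵢ/dt = (Cᵢ₋₁ − Cᵢ)/τᵢ with τᵢ = Vᵢ/Q.
τ₁ = 332/43.5 = 7.6322 min; τ₂ = 1370/43.5 = 31.494 min.
Tank 1: C₁ = C_in(1 − e^(−t/τ₁)). Tank 2 (τ₁ ≠ τ₂): C₂ = C_in[1 − (τ₁ e^(−t/τ₁) − τ₂ e^(−t/τ₂))/(τ₁ − τ₂)].
At t = 27.9: e^(−t/τ₁) = 0.025847, e^(−t/τ₂) = 0.41235.
C₂ = 3.35·[1 − (7.6322·0.025847 − 31.494·0.41235)/(-23.862)] = 3.35·0.46402 = 1.5545 kg/m³.

1.55 kg/m³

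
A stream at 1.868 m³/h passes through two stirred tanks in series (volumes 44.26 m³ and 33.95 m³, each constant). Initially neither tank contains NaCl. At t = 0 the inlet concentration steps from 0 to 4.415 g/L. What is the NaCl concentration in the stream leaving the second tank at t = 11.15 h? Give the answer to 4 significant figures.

0.4479 g/L

Each tank obeys Vᵢ dCᵢ/dt = Q(Cᵢ₋₁ − Cᵢ), so τᵢ = Vᵢ/Q.
τ₁ = 44.26/1.868 = 23.6938 h; τ₂ = 33.95/1.868 = 18.1745 h.
Solving the cascade with C₁(0)=C₂(0)=0 gives C₂(t) = C_in[1 − (τ₁ e^(−t/τ₁) − τ₂ e^(−t/τ₂))/(τ₁ − τ₂)].
At t = 11.15: e^(−t/τ₁) = 0.624635, e^(−t/τ₂) = 0.541454.
C₂ = 4.415·[1 − (23.6938·0.624635 − 18.1745·0.541454)/(5.51927)] = 4.415·0.101457 = 0.447934 g/L.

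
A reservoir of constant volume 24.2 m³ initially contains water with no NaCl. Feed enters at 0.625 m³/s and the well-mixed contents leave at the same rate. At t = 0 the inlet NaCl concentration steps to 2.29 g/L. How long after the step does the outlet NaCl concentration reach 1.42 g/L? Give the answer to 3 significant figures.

37.5 s

Mass balance on the solute (V constant): V dC/dt = Q(C_in − C), so τ = V/Q = 38.720 s.
C(t) = C_in + (C₀ − C_in) e^(−t/τ). Set C = 1.42 and solve for t:
e^(−t/τ) = (C − C_in)/(C₀ − C_in) = (1.42 − 2.29)/(0 − 2.29) = 0.37991
t = −τ ln(…) = 38.720 × 0.96781 = 37.474 s.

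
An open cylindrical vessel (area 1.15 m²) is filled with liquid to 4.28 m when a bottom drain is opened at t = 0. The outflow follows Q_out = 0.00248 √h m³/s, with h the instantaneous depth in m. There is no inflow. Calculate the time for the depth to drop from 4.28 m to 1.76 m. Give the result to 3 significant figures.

688 s

With no inflow, A dh/dt = −0.00248 √h.
Separate and integrate: 2(√h − √h₀) = −(0.00248/A) t.
t = 2A(√h₀ − √h)/0.00248 = 2·1.15·(√4.28 − √1.76)/0.00248
  = 2.3000 × (2.0688 − 1.3266) / 0.00248 = 688.30 s.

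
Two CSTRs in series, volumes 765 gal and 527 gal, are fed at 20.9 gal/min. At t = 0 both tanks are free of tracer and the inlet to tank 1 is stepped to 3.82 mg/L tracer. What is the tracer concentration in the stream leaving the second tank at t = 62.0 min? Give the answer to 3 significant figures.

Species balance on tank i: dCᵢ/dt = (Cᵢ₋₁ − Cᵢ)/τᵢ with τᵢ = Vᵢ/Q.
τ₁ = 765/20.9 = 36.603 min; τ₂ = 527/20.9 = 25.215 min.
Tank 1: C₁ = C_in(1 − e^(−t/τ₁)). Tank 2 (τ₁ ≠ τ₂): C₂ = C_in[1 − (τ₁ e^(−t/τ₁) − τ₂ e^(−t/τ₂))/(τ₁ − τ₂)].
At t = 62.0: e^(−t/τ₁) = 0.18381, e^(−t/τ₂) = 0.085536.
C₂ = 3.82·[1 − (36.603·0.18381 − 25.215·0.085536)/(11.388)] = 3.82·0.59858 = 2.2866 mg/L.

2.29 mg/L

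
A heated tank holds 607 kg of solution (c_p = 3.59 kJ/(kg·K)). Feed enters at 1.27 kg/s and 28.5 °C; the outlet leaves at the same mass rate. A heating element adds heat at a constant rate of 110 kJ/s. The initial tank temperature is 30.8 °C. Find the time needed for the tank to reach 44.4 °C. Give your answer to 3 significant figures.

M c_p dT/dt = ṁ c_p (T_in − T) + Q̇.
τ = M/ṁ = 477.95 s; T_ss = T_in + Q̇/(ṁ c_p) = 52.627 °C.
T(t) = T_ss + (T₀ − T_ss) e^(−t/τ). Set T = 44.4:
e^(−t/τ) = (44.4 − 52.627)/(30.8 − 52.627) = 0.37690
t = −477.95 · ln(0.37690) = 466.37 s.

466 s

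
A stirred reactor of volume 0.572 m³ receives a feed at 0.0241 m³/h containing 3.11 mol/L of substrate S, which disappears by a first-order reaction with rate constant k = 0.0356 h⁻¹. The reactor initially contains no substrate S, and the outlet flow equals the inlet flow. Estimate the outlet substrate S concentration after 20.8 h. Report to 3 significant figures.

Accumulation = in − out − consumed: V dC/dt = Q C_in − Q C − k V C.
dC/dt = (Q/V) C_in − (Q/V + k) C; effective rate a = Q/V + k = 0.042133 + 0.0356 = 0.077733 h⁻¹.
C_ss = Q C_in/(Q + kV) = 1.6857 mol/L; C(t) = C_ss + (C₀ − C_ss) e^(−a t).
C(20.8) = 1.6857 + (-1.6857)·e^(−0.077733·20.8) = 1.6857 + (-1.6857)·0.19852 = 1.3510 mol/L.

1.35 mol/L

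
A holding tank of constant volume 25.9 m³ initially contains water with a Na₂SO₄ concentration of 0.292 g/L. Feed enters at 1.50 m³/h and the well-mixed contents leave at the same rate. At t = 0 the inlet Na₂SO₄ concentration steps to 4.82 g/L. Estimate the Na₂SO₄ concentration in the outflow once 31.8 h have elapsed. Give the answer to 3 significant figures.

4.10 g/L

Accumulation = in − out for the solute gives V dC/dt = Q(C_in − C).
Time constant τ = V/Q = 25.9/1.50 = 17.267 h.
Integrating: C(t) = C_in + (C₀ − C_in) e^(−t/τ).
C(31.8) = 4.82 + (0.292 − 4.82)·e^(−31.8/17.267) = 4.82 + (-4.5280)·0.15855 = 4.1021 g/L.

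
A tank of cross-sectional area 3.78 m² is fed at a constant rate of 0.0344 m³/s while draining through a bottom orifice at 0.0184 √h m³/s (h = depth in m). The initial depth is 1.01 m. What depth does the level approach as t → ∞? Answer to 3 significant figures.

Mass balance (ρ constant): A dh/dt = Q_in − 0.0184 √h. At steady state dh/dt = 0:
Q_in = 0.0184 √h_ss ⇒ √h_ss = 0.0344/0.0184 = 1.8696.
h_ss = 1.8696² = 3.4953 m. (Since h₀ = 1.01 m < h_ss, the level will rise toward this value.)

3.50 m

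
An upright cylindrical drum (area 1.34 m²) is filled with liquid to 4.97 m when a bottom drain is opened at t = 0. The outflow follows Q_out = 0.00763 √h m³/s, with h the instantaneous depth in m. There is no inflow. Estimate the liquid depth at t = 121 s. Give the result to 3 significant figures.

3.55 m

A dh/dt = −Q_out = −0.00763 √h.
Separate and integrate: 2(√h − √h₀) = −(0.00763/A) t.
√h = √4.97 − 0.00763·121/(2·1.34) = 2.2293 − 0.34449 = 1.8849.
h = 1.8849² = 3.5527 m.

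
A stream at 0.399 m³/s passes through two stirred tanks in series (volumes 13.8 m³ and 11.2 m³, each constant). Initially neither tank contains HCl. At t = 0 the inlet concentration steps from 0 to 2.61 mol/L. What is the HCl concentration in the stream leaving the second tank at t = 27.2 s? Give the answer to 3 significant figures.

0.567 mol/L

Species balance on tank i: dCᵢ/dt = (Cᵢ₋₁ − Cᵢ)/τᵢ with τᵢ = Vᵢ/Q.
τ₁ = 13.8/0.399 = 34.586 s; τ₂ = 11.2/0.399 = 28.070 s.
Solving the cascade with C₁(0)=C₂(0)=0 gives C₂(t) = C_in[1 − (τ₁ e^(−t/τ₁) − τ₂ e^(−t/τ₂))/(τ₁ − τ₂)].
At t = 27.2: e^(−t/τ₁) = 0.45547, e^(−t/τ₂) = 0.37946.
C₂ = 2.61·[1 − (34.586·0.45547 − 28.070·0.37946)/(6.5163)] = 2.61·0.21713 = 0.56672 mol/L.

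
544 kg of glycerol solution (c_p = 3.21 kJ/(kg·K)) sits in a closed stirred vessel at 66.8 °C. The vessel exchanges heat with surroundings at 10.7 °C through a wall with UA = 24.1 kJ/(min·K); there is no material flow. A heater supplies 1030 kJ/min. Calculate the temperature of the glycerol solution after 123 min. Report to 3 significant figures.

55.9 °C

First-law balance (no shaft work): M c_p dT/dt = −UA(T − T_amb) + Q̇.
dT/dt = (T_ss − T)/τ with T_ss = T_amb + Q̇/UA = 10.7 + 1030/24.1 = 53.439 °C, τ = M c_p/UA = 544·3.21/24.1 = 72.458 min.
Solution: T(t) = T_ss + (T₀ − T_ss) e^(−t/τ).
T(123) = 53.439 + (13.361)·0.18313 = 55.886 °C.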